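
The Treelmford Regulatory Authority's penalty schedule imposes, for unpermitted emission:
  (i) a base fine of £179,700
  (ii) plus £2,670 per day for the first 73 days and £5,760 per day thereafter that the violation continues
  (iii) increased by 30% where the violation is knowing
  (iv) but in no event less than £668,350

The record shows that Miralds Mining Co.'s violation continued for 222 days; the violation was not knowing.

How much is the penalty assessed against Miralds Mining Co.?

First 73 days: 73 × £2,670 = £194,910
Remaining days: (222 − 73) × £5,760 = £858,240
Per-day component: £194,910 + £858,240 = £1,053,150
Base plus per-day: £179,700 + £1,053,150 = £1,232,850
The violation was not knowing: no 30% increase.
Minimum £668,350: £1,232,850 meets the minimum, no increase.

£1,232,850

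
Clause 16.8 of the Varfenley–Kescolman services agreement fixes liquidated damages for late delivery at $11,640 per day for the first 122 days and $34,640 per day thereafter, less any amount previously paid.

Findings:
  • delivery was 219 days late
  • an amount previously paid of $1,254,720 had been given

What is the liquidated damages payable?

Liquidated damages: $3,525,440

First 122 days: 122 × $11,640 = $1,420,080
Remaining days: (219 − 122) × $34,640 = $3,360,080
Accrued per-day damages: $1,420,080 + $3,360,080 = $4,780,160
Less amount previously paid: $4,780,160 − $1,254,720 = $3,525,440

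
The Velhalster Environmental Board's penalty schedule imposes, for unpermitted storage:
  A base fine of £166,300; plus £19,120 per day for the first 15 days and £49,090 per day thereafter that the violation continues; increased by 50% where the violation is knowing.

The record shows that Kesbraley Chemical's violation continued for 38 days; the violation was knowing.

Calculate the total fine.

First 15 days: 15 × £19,120 = £286,800
Remaining days: (38 − 15) × £49,090 = £1,129,070
Per-day component: £286,800 + £1,129,070 = £1,415,870
Base plus per-day: £166,300 + £1,415,870 = £1,582,170
Enhancement: 50% of £1,582,170 = £791,085
Enhanced fine: £1,582,170 + £791,085 = £2,373,255

£2,373,255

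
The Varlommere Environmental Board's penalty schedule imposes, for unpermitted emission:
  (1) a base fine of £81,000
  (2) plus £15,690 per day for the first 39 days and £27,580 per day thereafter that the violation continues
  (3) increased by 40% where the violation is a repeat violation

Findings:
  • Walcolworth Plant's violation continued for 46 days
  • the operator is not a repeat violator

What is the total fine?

First 39 days: 39 × £15,690 = £611,910
Remaining days: (46 − 39) × £27,580 = £193,060
Per-day component: £611,910 + £193,060 = £804,970
Base plus per-day: £81,000 + £804,970 = £885,970
The operator is not a repeat violator: no 40% increase.

Civil penalty: £885,970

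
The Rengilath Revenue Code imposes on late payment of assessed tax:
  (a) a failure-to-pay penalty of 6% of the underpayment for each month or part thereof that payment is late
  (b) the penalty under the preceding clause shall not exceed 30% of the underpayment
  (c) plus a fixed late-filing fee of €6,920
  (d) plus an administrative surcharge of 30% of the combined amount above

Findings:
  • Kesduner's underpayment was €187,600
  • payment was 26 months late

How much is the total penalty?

€82,160

Accrued rate: 6% × 26 = 156%, capped at 30% → 30%
Failure-to-pay penalty: 30% of €187,600 = €56,280
Penalty before surcharge: €56,280 + €6,920 = €63,200
Administrative surcharge: 30% of €63,200 = €18,960
Total penalty: €63,200 + €18,960 = €82,160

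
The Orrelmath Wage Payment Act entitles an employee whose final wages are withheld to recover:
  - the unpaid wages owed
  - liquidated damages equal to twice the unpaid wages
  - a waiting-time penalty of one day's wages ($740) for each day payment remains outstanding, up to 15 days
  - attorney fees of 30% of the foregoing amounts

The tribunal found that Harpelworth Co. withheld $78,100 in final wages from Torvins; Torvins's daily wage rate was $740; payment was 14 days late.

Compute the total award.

Doubled: 2 × $78,100 = $156,200
Penalty days: min(14, 15) = 14
Waiting-time penalty: 14 × $740 = $10,360
Subtotal: $78,100 + $156,200 + $10,360 = $244,660
Attorney fees: 30% of $244,660 = $73,398
Total award: $244,660 + $73,398 = $318,058

$318,058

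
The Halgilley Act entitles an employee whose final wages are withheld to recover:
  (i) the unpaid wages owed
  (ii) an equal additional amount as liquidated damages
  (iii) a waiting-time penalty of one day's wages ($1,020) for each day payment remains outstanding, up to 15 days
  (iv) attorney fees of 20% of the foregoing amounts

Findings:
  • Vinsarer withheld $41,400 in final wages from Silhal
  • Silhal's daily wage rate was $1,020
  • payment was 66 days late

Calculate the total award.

Liquidated damages (equal amount): $41,400
Penalty days: min(66, 15) = 15
Waiting-time penalty: 15 × $1,020 = $15,300
Subtotal: $41,400 + $41,400 + $15,300 = $98,100
Attorney fees: 20% of $98,100 = $19,620
Total award: $98,100 + $19,620 = $117,720

$117,720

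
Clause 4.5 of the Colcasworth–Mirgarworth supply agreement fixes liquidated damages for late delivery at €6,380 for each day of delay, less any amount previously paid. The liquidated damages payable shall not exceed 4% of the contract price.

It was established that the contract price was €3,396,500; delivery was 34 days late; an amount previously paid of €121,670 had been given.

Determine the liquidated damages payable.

€95,250

Per-day damages: 34 × €6,380 = €216,920
Less amount previously paid: €216,920 − €121,670 = €95,250
Cap: 4% of €3,396,500 = €135,860
Cap at €135,860: €95,250 is within the cap, no reduction.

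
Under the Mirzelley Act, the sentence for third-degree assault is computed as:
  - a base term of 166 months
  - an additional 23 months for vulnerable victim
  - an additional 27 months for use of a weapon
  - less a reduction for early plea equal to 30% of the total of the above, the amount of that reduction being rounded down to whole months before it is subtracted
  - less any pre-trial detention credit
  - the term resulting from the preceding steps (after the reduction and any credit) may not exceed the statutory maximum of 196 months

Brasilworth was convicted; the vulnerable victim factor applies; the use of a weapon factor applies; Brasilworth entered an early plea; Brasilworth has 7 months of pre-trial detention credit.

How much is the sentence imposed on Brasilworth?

Sentence: 145 months

Vulnerable victim enhancement: +23 months
Use of a weapon enhancement: +27 months
Adjusted term: 166 months + 23 months + 27 months = 216 months
Early plea reduction: 30% of 216 months = 64 months (rounded down)
After reduction: 216 − 64 = 152 months
Less pre-trial detention credit: 152 months − 7 months = 145 months
Cap at 196 months: 145 months is within the cap, no reduction.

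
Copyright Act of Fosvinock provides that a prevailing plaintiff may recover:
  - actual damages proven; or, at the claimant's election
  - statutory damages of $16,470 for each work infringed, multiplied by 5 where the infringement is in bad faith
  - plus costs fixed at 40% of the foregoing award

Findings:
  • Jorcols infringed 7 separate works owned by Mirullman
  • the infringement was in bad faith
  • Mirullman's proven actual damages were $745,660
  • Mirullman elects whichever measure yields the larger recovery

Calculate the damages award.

Statutory damages: 7 × $16,470 = $115,290
Multiplied by 5: 5 × $115,290 = $576,450
Greater of actual damages ($745,660) or enhanced statutory damages ($576,450): $745,660
Costs: 40% of $745,660 = $298,264
Award plus costs: $745,660 + $298,264 = $1,043,924

$1,043,924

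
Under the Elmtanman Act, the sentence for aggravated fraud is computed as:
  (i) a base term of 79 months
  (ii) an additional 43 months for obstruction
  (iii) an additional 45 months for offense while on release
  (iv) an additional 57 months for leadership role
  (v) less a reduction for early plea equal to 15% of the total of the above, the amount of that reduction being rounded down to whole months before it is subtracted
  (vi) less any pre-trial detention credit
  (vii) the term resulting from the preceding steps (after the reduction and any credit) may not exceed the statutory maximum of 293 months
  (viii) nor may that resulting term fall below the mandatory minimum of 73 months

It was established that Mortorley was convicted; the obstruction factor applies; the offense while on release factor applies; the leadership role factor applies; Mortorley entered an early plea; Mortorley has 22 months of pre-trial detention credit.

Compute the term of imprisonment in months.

169 months

Obstruction enhancement: +43 months
Offense while on release enhancement: +45 months
Leadership role enhancement: +57 months
Adjusted term: 79 months + 43 months + 45 months + 57 months = 224 months
Early plea reduction: 15% of 224 months = 33 months (rounded down)
After reduction: 224 − 33 = 191 months
Less pre-trial detention credit: 191 months − 22 months = 169 months
Cap at 293 months: 169 months is within the cap, no reduction.
Minimum 73 months: 169 months meets the minimum, no increase.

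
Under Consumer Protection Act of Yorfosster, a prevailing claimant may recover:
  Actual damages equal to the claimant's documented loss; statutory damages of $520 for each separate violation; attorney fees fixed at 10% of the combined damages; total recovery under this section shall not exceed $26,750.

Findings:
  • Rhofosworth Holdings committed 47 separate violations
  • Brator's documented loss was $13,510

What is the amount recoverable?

$26,750

Statutory damages: 47 × $520 = $24,440
Combined damages: $13,510 + $24,440 = $37,950
Attorney fees: 10% of $37,950 = $3,795
Total before cap: $37,950 + $3,795 = $41,745
Cap at $26,750: $41,745 exceeds the cap → $26,750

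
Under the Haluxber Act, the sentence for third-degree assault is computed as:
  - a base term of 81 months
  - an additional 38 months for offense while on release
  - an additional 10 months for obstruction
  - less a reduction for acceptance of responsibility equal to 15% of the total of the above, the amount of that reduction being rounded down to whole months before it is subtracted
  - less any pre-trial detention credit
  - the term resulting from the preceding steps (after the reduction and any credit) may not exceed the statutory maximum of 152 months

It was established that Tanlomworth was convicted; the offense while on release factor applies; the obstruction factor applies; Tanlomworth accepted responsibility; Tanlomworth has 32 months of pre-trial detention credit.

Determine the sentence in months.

78 months

Offense while on release enhancement: +38 months
Obstruction enhancement: +10 months
Adjusted term: 81 months + 38 months + 10 months = 129 months
Acceptance of responsibility reduction: 15% of 129 months = 19 months (rounded down)
After reduction: 129 − 19 = 110 months
Less pre-trial detention credit: 110 months − 32 months = 78 months
Cap at 152 months: 78 months is within the cap, no reduction.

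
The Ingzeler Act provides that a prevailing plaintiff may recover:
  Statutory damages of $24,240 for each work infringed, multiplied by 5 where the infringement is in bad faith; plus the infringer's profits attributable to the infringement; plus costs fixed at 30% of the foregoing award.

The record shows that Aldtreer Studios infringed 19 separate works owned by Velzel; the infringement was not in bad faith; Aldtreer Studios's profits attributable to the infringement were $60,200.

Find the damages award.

Statutory damages: 19 × $24,240 = $460,560
Infringement not in bad faith: no ×5 enhancement.
Combined award: $460,560 + $60,200 = $520,760
Costs: 30% of $520,760 = $156,228
Award plus costs: $520,760 + $156,228 = $676,988

Award: $676,988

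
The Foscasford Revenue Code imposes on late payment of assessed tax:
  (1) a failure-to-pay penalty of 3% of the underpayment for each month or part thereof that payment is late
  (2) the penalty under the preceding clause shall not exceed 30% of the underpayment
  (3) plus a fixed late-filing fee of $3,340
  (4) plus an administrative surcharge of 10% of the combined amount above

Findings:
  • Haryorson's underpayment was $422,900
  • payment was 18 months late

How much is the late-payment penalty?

Accrued rate: 3% × 18 = 54%, capped at 30% → 30%
Failure-to-pay penalty: 30% of $422,900 = $126,870
Penalty before surcharge: $126,870 + $3,340 = $130,210
Administrative surcharge: 10% of $130,210 = $13,021
Total penalty: $130,210 + $13,021 = $143,231

$143,231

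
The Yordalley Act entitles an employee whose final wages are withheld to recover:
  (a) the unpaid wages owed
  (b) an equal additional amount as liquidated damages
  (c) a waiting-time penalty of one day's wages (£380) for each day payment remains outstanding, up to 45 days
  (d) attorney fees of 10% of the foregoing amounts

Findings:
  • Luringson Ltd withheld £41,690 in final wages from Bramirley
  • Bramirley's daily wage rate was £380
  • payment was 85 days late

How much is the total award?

£110,528

Liquidated damages (equal amount): £41,690
Penalty days: min(85, 45) = 45
Waiting-time penalty: 45 × £380 = £17,100
Subtotal: £41,690 + £41,690 + £17,100 = £100,480
Attorney fees: 10% of £100,480 = £10,048
Total award: £100,480 + £10,048 = £110,528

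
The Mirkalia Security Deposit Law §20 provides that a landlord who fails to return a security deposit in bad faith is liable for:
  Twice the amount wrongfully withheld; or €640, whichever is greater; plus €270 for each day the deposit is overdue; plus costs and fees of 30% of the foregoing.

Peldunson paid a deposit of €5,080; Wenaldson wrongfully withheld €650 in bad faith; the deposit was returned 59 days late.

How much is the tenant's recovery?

Doubled: 2 × €650 = €1,300
Minimum €640: €1,300 meets the minimum, no increase.
Late-return penalty: 59 × €270 = €15,930
Damages plus late penalty: €1,300 + €15,930 = €17,230
Costs and fees: 30% of €17,230 = €5,169
Total recovery: €17,230 + €5,169 = €22,399

€22,399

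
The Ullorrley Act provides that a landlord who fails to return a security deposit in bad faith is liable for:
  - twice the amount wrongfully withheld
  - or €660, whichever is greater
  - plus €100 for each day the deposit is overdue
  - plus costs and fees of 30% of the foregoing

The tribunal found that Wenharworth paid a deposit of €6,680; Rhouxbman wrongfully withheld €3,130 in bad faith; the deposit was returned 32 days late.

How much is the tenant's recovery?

Doubled: 2 × €3,130 = €6,260
Minimum €660: €6,260 meets the minimum, no increase.
Late-return penalty: 32 × €100 = €3,200
Damages plus late penalty: €6,260 + €3,200 = €9,460
Costs and fees: 30% of €9,460 = €2,838
Total recovery: €9,460 + €2,838 = €12,298

Recovery: €12,298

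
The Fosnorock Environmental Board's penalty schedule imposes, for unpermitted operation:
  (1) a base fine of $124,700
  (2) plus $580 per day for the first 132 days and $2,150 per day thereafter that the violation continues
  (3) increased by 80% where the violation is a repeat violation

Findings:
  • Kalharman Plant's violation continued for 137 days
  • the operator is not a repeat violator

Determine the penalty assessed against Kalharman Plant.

$212,010

First 132 days: 132 × $580 = $76,560
Remaining days: (137 − 132) × $2,150 = $10,750
Per-day component: $76,560 + $10,750 = $87,310
Base plus per-day: $124,700 + $87,310 = $212,010
The operator is not a repeat violator: no 80% increase.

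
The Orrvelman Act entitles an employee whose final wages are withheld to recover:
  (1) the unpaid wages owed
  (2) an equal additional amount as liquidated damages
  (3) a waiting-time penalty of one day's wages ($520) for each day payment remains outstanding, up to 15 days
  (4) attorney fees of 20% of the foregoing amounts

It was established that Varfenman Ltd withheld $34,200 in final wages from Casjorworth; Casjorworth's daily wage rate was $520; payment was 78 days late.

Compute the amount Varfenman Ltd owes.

$91,440

Liquidated damages (equal amount): $34,200
Penalty days: min(78, 15) = 15
Waiting-time penalty: 15 × $520 = $7,800
Subtotal: $34,200 + $34,200 + $7,800 = $76,200
Attorney fees: 20% of $76,200 = $15,240
Total award: $76,200 + $15,240 = $91,440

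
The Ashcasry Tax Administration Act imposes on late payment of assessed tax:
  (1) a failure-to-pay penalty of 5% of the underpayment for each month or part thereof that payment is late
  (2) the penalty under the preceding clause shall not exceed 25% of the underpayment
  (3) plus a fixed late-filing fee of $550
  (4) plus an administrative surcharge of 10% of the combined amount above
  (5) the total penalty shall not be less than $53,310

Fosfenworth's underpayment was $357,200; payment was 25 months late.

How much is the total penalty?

Accrued rate: 5% × 25 = 125%, capped at 25% → 25%
Failure-to-pay penalty: 25% of $357,200 = $89,300
Penalty before surcharge: $89,300 + $550 = $89,850
Administrative surcharge: 10% of $89,850 = $8,985
Total penalty: $89,850 + $8,985 = $98,835
Minimum $53,310: $98,835 meets the minimum, no increase.

$98,835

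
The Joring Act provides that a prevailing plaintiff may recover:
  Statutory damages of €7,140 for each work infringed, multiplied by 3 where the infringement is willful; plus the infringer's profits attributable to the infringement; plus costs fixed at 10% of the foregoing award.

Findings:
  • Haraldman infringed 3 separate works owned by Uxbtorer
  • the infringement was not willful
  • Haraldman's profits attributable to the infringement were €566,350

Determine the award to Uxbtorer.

Statutory damages: 3 × €7,140 = €21,420
Infringement not willful: no ×3 enhancement.
Combined award: €21,420 + €566,350 = €587,770
Costs: 10% of €587,770 = €58,777
Award plus costs: €587,770 + €58,777 = €646,547

€646,547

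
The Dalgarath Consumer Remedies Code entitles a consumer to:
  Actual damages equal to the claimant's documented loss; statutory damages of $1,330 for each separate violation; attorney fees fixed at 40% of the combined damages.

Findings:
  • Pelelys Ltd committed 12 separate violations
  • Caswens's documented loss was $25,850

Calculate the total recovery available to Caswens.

$58,534

Statutory damages: 12 × $1,330 = $15,960
Combined damages: $25,850 + $15,960 = $41,810
Attorney fees: 40% of $41,810 = $16,724
Total recovery: $41,810 + $16,724 = $58,534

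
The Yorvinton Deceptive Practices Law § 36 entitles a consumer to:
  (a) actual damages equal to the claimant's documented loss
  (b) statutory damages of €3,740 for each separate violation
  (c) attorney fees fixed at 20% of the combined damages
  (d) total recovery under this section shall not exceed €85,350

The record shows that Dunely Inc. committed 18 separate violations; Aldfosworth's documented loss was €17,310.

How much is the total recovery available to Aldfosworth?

Total recovery: €85,350

Statutory damages: 18 × €3,740 = €67,320
Combined damages: €17,310 + €67,320 = €84,630
Attorney fees: 20% of €84,630 = €16,926
Total before cap: €84,630 + €16,926 = €101,556
Cap at €85,350: €101,556 exceeds the cap → €85,350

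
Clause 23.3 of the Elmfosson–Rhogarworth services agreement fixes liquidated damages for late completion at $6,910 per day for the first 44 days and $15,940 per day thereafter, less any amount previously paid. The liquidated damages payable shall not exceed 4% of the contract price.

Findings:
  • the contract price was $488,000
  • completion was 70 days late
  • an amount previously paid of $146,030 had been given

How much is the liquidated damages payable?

First 44 days: 44 × $6,910 = $304,040
Remaining days: (70 − 44) × $15,940 = $414,440
Accrued per-day damages: $304,040 + $414,440 = $718,480
Less amount previously paid: $718,480 − $146,030 = $572,450
Cap: 4% of $488,000 = $19,520
Cap at $19,520: $572,450 exceeds the cap → $19,520

Liquidated damages: $19,520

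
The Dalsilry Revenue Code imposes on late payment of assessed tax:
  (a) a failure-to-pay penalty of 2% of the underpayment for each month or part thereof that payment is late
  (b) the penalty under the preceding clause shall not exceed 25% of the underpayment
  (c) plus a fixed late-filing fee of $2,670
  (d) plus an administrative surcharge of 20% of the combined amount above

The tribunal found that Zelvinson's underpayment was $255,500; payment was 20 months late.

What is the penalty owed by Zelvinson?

Accrued rate: 2% × 20 = 40%, capped at 25% → 25%
Failure-to-pay penalty: 25% of $255,500 = $63,875
Penalty before surcharge: $63,875 + $2,670 = $66,545
Administrative surcharge: 20% of $66,545 = $13,309
Total penalty: $66,545 + $13,309 = $79,854

Penalty: $79,854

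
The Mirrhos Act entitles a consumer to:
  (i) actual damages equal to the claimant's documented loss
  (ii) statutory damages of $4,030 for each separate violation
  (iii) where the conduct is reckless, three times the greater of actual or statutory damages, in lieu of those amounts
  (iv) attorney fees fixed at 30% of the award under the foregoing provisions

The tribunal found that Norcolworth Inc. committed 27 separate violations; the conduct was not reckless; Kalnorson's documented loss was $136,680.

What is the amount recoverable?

Statutory damages: 27 × $4,030 = $108,810
Conduct not reckless: the in-lieu enhancement does not apply.
Actual plus statutory damages: $136,680 + $108,810 = $245,490
Attorney fees: 30% of $245,490 = $73,647
Total recovery: $245,490 + $73,647 = $319,137

$319,137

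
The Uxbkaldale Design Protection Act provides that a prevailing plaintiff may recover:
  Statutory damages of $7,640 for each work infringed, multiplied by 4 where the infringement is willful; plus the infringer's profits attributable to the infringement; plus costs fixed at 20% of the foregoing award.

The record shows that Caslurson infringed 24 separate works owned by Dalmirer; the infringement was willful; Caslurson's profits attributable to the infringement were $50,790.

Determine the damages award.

Statutory damages: 24 × $7,640 = $183,360
Multiplied by 4: 4 × $183,360 = $733,440
Combined award: $733,440 + $50,790 = $784,230
Costs: 20% of $784,230 = $156,846
Award plus costs: $784,230 + $156,846 = $941,076

$941,076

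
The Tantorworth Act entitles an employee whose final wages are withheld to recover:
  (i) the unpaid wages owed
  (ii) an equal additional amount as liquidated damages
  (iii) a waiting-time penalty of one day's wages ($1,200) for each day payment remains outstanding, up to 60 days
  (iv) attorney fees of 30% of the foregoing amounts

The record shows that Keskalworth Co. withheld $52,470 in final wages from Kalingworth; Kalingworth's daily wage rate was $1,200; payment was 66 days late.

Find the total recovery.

Liquidated damages (equal amount): $52,470
Penalty days: min(66, 60) = 60
Waiting-time penalty: 60 × $1,200 = $72,000
Subtotal: $52,470 + $52,470 + $72,000 = $176,940
Attorney fees: 30% of $176,940 = $53,082
Total award: $176,940 + $53,082 = $230,022

$230,022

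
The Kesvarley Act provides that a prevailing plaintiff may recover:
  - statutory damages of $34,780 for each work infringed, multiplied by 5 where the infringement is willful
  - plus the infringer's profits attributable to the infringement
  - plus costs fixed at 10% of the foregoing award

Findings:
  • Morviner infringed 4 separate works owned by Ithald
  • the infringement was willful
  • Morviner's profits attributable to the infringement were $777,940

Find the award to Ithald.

$1,620,894

Statutory damages: 4 × $34,780 = $139,120
Multiplied by 5: 5 × $139,120 = $695,600
Combined award: $695,600 + $777,940 = $1,473,540
Costs: 10% of $1,473,540 = $147,354
Award plus costs: $1,473,540 + $147,354 = $1,620,894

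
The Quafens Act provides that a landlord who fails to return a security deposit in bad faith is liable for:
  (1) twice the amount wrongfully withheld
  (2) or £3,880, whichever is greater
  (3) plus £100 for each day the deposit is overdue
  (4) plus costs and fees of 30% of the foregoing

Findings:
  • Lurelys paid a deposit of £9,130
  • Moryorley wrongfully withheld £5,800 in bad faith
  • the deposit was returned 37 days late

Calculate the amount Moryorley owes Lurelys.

£19,890

Doubled: 2 × £5,800 = £11,600
Minimum £3,880: £11,600 meets the minimum, no increase.
Late-return penalty: 37 × £100 = £3,700
Damages plus late penalty: £11,600 + £3,700 = £15,300
Costs and fees: 30% of £15,300 = £4,590
Total recovery: £15,300 + £4,590 = £19,890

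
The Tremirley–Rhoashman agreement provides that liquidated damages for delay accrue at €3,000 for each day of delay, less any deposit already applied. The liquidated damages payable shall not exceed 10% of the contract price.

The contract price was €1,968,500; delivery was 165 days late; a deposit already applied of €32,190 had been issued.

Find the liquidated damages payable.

€196,850

Per-day damages: 165 × €3,000 = €495,000
Less deposit already applied: €495,000 − €32,190 = €462,810
Cap: 10% of €1,968,500 = €196,850
Cap at €196,850: €462,810 exceeds the cap → €196,850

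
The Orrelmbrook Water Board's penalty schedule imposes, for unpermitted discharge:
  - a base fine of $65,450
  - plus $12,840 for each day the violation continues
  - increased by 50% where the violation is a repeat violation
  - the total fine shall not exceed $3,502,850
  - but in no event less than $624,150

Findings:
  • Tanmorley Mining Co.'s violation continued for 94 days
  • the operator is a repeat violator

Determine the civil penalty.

$1,908,615

Per-day component: 94 × $12,840 = $1,206,960
Base plus per-day: $65,450 + $1,206,960 = $1,272,410
Enhancement: 50% of $1,272,410 = $636,205
Enhanced fine: $1,272,410 + $636,205 = $1,908,615
Cap at $3,502,850: $1,908,615 is within the cap, no reduction.
Minimum $624,150: $1,908,615 meets the minimum, no increase.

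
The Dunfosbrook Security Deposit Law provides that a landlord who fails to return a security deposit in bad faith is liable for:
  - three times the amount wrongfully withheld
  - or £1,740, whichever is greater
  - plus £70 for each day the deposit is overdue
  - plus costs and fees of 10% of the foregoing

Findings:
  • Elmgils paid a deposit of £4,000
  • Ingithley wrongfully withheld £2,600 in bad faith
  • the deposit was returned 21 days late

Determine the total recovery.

£10,197

Trebled: 3 × £2,600 = £7,800
Minimum £1,740: £7,800 meets the minimum, no increase.
Late-return penalty: 21 × £70 = £1,470
Damages plus late penalty: £7,800 + £1,470 = £9,270
Costs and fees: 10% of £9,270 = £927
Total recovery: £9,270 + £927 = £10,197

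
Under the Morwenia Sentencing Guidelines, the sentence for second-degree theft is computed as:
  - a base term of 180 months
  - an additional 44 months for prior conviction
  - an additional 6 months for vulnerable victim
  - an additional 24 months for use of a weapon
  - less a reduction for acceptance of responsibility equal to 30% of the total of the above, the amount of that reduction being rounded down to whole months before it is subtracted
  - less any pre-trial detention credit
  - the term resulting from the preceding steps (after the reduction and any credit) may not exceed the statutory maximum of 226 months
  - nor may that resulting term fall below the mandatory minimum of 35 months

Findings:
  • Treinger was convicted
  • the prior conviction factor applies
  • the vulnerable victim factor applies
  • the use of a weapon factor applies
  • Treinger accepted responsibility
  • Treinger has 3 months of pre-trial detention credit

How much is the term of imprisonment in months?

Prior conviction enhancement: +44 months
Vulnerable victim enhancement: +6 months
Use of a weapon enhancement: +24 months
Adjusted term: 180 months + 44 months + 6 months + 24 months = 254 months
Acceptance of responsibility reduction: 30% of 254 months = 76 months (rounded down)
After reduction: 254 − 76 = 178 months
Less pre-trial detention credit: 178 months − 3 months = 175 months
Cap at 226 months: 175 months is within the cap, no reduction.
Minimum 35 months: 175 months meets the minimum, no increase.

Sentence: 175 months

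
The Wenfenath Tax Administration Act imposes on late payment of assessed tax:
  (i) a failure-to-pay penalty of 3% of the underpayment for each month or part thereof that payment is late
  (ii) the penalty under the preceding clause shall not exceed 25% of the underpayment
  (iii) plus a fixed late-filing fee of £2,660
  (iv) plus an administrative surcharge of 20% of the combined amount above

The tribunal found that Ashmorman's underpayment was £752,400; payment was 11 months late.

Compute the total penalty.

£228,912

Accrued rate: 3% × 11 = 33%, capped at 25% → 25%
Failure-to-pay penalty: 25% of £752,400 = £188,100
Penalty before surcharge: £188,100 + £2,660 = £190,760
Administrative surcharge: 20% of £190,760 = £38,152
Total penalty: £190,760 + £38,152 = £228,912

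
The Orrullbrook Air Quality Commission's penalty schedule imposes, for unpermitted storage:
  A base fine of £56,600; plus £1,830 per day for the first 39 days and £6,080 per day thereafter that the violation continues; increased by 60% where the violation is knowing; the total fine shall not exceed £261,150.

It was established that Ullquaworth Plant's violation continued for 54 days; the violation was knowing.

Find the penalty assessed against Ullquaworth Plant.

£261,150

First 39 days: 39 × £1,830 = £71,370
Remaining days: (54 − 39) × £6,080 = £91,200
Per-day component: £71,370 + £91,200 = £162,570
Base plus per-day: £56,600 + £162,570 = £219,170
Enhancement: 60% of £219,170 = £131,502
Enhanced fine: £219,170 + £131,502 = £350,672
Cap at £261,150: £350,672 exceeds the cap → £261,150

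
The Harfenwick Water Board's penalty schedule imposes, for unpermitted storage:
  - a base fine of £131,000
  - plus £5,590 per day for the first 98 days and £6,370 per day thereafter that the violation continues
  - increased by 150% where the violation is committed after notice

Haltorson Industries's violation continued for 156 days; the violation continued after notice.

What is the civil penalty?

First 98 days: 98 × £5,590 = £547,820
Remaining days: (156 − 98) × £6,370 = £369,460
Per-day component: £547,820 + £369,460 = £917,280
Base plus per-day: £131,000 + £917,280 = £1,048,280
Enhancement: 150% of £1,048,280 = £1,572,420
Enhanced fine: £1,048,280 + £1,572,420 = £2,620,700

£2,620,700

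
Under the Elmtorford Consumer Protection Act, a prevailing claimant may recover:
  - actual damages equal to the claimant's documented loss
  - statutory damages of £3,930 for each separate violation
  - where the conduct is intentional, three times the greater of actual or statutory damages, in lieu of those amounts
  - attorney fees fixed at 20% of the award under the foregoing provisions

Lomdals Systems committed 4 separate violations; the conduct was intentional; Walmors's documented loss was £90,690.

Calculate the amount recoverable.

Statutory damages: 4 × £3,930 = £15,720
Greater of actual damages (£90,690) or statutory damages (£15,720): £90,690
Trebled: 3 × £90,690 = £272,070
Attorney fees: 20% of £272,070 = £54,414
Total recovery: £272,070 + £54,414 = £326,484

£326,484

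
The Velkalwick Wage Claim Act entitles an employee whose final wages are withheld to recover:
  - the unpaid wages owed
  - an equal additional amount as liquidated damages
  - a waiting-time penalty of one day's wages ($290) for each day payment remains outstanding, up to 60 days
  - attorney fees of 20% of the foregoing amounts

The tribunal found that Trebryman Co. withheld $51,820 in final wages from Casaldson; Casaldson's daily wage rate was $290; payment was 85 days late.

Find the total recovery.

Liquidated damages (equal amount): $51,820
Penalty days: min(85, 60) = 60
Waiting-time penalty: 60 × $290 = $17,400
Subtotal: $51,820 + $51,820 + $17,400 = $121,040
Attorney fees: 20% of $121,040 = $24,208
Total award: $121,040 + $24,208 = $145,248

$145,248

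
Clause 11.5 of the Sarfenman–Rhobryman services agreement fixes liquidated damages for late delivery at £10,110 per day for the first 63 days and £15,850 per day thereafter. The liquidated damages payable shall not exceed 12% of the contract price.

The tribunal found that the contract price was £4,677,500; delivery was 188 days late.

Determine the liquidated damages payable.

First 63 days: 63 × £10,110 = £636,930
Remaining days: (188 − 63) × £15,850 = £1,981,250
Accrued per-day damages: £636,930 + £1,981,250 = £2,618,180
Cap: 12% of £4,677,500 = £561,300
Cap at £561,300: £2,618,180 exceeds the cap → £561,300

Liquidated damages: £561,300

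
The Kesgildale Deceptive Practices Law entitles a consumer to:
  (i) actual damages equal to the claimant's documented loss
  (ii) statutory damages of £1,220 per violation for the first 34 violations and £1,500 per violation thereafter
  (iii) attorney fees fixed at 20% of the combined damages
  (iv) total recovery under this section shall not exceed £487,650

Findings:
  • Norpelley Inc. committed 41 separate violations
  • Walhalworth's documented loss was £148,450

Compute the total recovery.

£240,516

First 34 violations: 34 × £1,220 = £41,480
Remaining violations: (41 − 34) × £1,500 = £10,500
Statutory damages: £41,480 + £10,500 = £51,980
Combined damages: £148,450 + £51,980 = £200,430
Attorney fees: 20% of £200,430 = £40,086
Total before cap: £200,430 + £40,086 = £240,516
Cap at £487,650: £240,516 is within the cap, no reduction.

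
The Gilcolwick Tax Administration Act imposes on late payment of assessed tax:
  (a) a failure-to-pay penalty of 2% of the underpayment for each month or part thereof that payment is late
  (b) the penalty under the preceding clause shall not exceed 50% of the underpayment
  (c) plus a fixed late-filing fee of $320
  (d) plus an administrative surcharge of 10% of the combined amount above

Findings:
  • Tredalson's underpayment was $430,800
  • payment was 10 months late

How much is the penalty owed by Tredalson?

Accrued rate: 2% × 10 = 20%, capped at 50% → 20%
Failure-to-pay penalty: 20% of $430,800 = $86,160
Penalty before surcharge: $86,160 + $320 = $86,480
Administrative surcharge: 10% of $86,480 = $8,648
Total penalty: $86,480 + $8,648 = $95,128

Penalty: $95,128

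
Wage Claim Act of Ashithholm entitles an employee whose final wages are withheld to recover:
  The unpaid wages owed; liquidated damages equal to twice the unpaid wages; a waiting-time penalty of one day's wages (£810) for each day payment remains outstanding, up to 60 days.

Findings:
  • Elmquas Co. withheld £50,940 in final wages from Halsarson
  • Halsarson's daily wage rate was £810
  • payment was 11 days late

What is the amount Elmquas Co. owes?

£161,730

Doubled: 2 × £50,940 = £101,880
Penalty days: min(11, 60) = 11
Waiting-time penalty: 11 × £810 = £8,910
Total award: £50,940 + £101,880 + £8,910 = £161,730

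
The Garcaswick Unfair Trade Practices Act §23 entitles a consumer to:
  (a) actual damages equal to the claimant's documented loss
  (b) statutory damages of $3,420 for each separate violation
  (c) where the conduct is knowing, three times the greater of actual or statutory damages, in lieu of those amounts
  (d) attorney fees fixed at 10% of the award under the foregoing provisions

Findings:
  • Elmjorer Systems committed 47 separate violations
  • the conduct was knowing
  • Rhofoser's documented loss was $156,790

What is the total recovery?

Statutory damages: 47 × $3,420 = $160,740
Greater of actual damages ($156,790) or statutory damages ($160,740): $160,740
Trebled: 3 × $160,740 = $482,220
Attorney fees: 10% of $482,220 = $48,222
Total recovery: $482,220 + $48,222 = $530,442

$530,442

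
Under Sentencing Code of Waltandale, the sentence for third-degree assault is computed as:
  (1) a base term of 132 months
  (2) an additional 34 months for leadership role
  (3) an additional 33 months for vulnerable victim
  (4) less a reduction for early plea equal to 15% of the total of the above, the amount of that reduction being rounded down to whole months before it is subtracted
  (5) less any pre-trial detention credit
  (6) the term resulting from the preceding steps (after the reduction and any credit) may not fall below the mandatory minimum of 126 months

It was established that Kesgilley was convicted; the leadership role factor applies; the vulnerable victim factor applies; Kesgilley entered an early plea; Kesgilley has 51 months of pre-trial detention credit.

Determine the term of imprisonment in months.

Leadership role enhancement: +34 months
Vulnerable victim enhancement: +33 months
Adjusted term: 132 months + 34 months + 33 months = 199 months
Early plea reduction: 15% of 199 months = 29 months (rounded down)
After reduction: 199 − 29 = 170 months
Less pre-trial detention credit: 170 months − 51 months = 119 months
Minimum 126 months: 119 months is below the minimum → 126 months

126 months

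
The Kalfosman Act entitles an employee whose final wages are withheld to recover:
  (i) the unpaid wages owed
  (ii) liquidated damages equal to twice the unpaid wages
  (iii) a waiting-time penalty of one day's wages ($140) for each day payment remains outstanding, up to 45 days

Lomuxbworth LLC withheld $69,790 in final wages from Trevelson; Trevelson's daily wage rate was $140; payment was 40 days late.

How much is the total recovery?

$214,970

Doubled: 2 × $69,790 = $139,580
Penalty days: min(40, 45) = 40
Waiting-time penalty: 40 × $140 = $5,600
Total award: $69,790 + $139,580 + $5,600 = $214,970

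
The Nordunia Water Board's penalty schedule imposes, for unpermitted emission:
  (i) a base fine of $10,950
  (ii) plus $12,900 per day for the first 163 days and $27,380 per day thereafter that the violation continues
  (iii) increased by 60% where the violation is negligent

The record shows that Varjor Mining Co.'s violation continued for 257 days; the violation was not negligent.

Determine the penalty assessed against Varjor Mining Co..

$4,687,370

First 163 days: 163 × $12,900 = $2,102,700
Remaining days: (257 − 163) × $27,380 = $2,573,720
Per-day component: $2,102,700 + $2,573,720 = $4,676,420
Base plus per-day: $10,950 + $4,676,420 = $4,687,370
The violation was not negligent: no 60% increase.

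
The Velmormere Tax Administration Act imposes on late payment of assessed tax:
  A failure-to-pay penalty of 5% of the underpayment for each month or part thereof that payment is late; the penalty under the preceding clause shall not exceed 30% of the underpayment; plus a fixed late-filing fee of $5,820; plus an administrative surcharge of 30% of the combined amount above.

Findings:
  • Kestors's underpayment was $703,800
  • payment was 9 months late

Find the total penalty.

Accrued rate: 5% × 9 = 45%, capped at 30% → 30%
Failure-to-pay penalty: 30% of $703,800 = $211,140
Penalty before surcharge: $211,140 + $5,820 = $216,960
Administrative surcharge: 30% of $216,960 = $65,088
Total penalty: $216,960 + $65,088 = $282,048

$282,048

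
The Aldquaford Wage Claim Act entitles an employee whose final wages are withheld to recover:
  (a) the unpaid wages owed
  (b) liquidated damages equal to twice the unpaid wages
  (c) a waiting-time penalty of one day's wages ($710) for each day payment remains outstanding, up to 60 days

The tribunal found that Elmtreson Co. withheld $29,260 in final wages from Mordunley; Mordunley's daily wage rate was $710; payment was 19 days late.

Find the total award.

Doubled: 2 × $29,260 = $58,520
Penalty days: min(19, 60) = 19
Waiting-time penalty: 19 × $710 = $13,490
Total award: $29,260 + $58,520 + $13,490 = $101,270

$101,270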